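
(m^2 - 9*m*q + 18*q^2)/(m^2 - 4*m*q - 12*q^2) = (m - 3*q)/(m + 2*q)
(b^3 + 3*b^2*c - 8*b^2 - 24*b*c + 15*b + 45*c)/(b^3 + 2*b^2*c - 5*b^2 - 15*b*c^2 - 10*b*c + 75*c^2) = (b^2 + 3*b*c - 3*b - 9*c)/(b^2 + 2*b*c - 15*c^2)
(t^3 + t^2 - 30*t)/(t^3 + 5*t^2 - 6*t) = (t - 5)/(t - 1)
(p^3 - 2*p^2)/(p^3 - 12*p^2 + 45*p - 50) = p^2/(p^2 - 10*p + 25)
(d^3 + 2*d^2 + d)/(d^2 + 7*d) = (d^2 + 2*d + 1)/(d + 7)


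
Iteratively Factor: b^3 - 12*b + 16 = (b + 4)*(b^2 - 4*b + 4) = (b - 2)*(b + 4)*(b - 2)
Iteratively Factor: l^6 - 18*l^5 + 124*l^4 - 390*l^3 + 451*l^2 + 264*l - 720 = (l - 3)*(l^5 - 15*l^4 + 79*l^3 - 153*l^2 - 8*l + 240) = (l - 4)*(l - 3)*(l^4 - 11*l^3 + 35*l^2 - 13*l - 60) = (l - 4)^2*(l - 3)*(l^3 - 7*l^2 + 7*l + 15) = (l - 4)^2*(l - 3)*(l + 1)*(l^2 - 8*l + 15) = (l - 4)^2*(l - 3)^2*(l + 1)*(l - 5)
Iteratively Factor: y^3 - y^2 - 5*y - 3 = (y + 1)*(y^2 - 2*y - 3) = (y - 3)*(y + 1)*(y + 1)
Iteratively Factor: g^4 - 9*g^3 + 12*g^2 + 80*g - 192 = (g - 4)*(g^3 - 5*g^2 - 8*g + 48) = (g - 4)^2*(g^2 - g - 12) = (g - 4)^2*(g + 3)*(g - 4)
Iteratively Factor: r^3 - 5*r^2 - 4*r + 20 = (r - 2)*(r^2 - 3*r - 10) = (r - 5)*(r - 2)*(r + 2)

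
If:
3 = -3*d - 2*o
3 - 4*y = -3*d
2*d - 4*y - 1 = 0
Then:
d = -4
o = 9/2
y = -9/4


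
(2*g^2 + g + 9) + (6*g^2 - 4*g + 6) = 8*g^2 - 3*g + 15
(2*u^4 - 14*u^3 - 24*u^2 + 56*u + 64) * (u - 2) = 2*u^5 - 18*u^4 + 4*u^3 + 104*u^2 - 48*u - 128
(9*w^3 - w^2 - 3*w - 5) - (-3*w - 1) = 9*w^3 - w^2 - 4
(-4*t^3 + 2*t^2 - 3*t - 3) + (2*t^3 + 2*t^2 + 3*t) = -2*t^3 + 4*t^2 - 3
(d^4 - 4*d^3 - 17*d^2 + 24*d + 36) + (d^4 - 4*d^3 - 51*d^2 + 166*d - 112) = 2*d^4 - 8*d^3 - 68*d^2 + 190*d - 76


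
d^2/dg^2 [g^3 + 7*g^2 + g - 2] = 6*g + 14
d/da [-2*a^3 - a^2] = 2*a*(-3*a - 1)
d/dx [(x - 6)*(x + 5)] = 2*x - 1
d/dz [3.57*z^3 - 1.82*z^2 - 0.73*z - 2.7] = 10.71*z^2 - 3.64*z - 0.73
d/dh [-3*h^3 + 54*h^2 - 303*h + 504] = -9*h^2 + 108*h - 303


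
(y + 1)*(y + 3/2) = y^2 + 5*y/2 + 3/2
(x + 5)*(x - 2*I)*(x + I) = x^3 + 5*x^2 - I*x^2 + 2*x - 5*I*x + 10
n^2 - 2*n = n*(n - 2)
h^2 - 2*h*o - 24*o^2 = (h - 6*o)*(h + 4*o)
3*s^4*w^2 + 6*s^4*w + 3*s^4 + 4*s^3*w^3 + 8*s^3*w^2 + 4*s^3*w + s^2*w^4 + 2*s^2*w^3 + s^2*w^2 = (s + w)*(3*s + w)*(s*w + s)^2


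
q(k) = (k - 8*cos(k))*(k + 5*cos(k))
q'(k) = (1 - 5*sin(k))*(k - 8*cos(k)) + (k + 5*cos(k))*(8*sin(k) + 1)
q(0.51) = -31.54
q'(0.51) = 33.23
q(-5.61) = 20.18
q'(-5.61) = 14.94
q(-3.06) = -39.52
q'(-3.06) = 4.12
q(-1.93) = -3.25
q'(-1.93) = 28.94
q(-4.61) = 19.42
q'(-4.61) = -30.80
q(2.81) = -19.89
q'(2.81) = -13.42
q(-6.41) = 20.80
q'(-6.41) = -23.40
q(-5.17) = 25.77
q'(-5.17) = 6.13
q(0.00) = -40.00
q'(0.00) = -3.00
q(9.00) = 72.39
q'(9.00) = 1.82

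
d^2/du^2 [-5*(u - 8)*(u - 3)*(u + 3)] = 80 - 30*u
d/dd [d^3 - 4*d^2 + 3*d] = 3*d^2 - 8*d + 3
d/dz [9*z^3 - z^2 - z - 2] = 27*z^2 - 2*z - 1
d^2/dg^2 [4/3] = 0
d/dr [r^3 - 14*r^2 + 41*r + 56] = 3*r^2 - 28*r + 41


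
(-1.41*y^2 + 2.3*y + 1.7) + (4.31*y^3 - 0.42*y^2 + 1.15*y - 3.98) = 4.31*y^3 - 1.83*y^2 + 3.45*y - 2.28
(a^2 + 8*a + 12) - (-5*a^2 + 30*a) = 6*a^2 - 22*a + 12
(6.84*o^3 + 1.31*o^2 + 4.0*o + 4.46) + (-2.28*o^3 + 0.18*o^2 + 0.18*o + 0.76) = 4.56*o^3 + 1.49*o^2 + 4.18*o + 5.22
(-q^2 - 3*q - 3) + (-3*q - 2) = -q^2 - 6*q - 5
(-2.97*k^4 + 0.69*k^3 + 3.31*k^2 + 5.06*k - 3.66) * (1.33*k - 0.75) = -3.9501*k^5 + 3.1452*k^4 + 3.8848*k^3 + 4.2473*k^2 - 8.6628*k + 2.745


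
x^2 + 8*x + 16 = (x + 4)^2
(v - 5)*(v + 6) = v^2 + v - 30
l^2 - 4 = (l - 2)*(l + 2)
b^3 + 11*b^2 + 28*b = b*(b + 4)*(b + 7)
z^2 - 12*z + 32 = (z - 8)*(z - 4)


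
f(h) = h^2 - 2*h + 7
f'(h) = 2*h - 2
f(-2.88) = 21.05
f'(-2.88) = -7.76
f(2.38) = 7.90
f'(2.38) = 2.76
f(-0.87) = 9.50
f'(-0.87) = -3.74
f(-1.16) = 10.67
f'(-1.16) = -4.32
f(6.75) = 39.06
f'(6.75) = 11.50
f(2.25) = 7.56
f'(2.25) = 2.50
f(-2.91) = 21.29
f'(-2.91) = -7.82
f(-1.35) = 11.52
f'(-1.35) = -4.70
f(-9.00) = 106.00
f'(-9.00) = -20.00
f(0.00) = 7.00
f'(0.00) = -2.00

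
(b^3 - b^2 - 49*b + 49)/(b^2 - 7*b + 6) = (b^2 - 49)/(b - 6)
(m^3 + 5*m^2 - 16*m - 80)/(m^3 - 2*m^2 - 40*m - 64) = (m^2 + m - 20)/(m^2 - 6*m - 16)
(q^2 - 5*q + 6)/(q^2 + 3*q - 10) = (q - 3)/(q + 5)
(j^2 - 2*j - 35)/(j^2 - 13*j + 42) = (j + 5)/(j - 6)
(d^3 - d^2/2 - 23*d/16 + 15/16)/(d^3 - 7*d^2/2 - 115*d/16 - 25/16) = (4*d^2 - 7*d + 3)/(4*d^2 - 19*d - 5)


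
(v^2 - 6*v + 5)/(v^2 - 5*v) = (v - 1)/v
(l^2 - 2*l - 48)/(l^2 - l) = (l^2 - 2*l - 48)/(l*(l - 1))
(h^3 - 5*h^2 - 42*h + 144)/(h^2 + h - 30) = (h^2 - 11*h + 24)/(h - 5)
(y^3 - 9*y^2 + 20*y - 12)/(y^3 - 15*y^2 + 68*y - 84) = (y - 1)/(y - 7)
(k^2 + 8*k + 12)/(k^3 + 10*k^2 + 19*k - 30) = (k + 2)/(k^2 + 4*k - 5)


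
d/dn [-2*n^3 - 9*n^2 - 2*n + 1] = -6*n^2 - 18*n - 2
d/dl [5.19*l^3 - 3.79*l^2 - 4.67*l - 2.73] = 15.57*l^2 - 7.58*l - 4.67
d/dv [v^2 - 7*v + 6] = 2*v - 7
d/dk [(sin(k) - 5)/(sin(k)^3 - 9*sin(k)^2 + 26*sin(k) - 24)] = (-2*sin(k)^3 + 24*sin(k)^2 - 90*sin(k) + 106)*cos(k)/(sin(k)^3 - 9*sin(k)^2 + 26*sin(k) - 24)^2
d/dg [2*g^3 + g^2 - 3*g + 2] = 6*g^2 + 2*g - 3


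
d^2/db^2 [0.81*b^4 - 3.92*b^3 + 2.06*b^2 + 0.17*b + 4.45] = 9.72*b^2 - 23.52*b + 4.12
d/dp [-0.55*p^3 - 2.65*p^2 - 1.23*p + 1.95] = -1.65*p^2 - 5.3*p - 1.23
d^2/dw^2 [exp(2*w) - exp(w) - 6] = (4*exp(w) - 1)*exp(w)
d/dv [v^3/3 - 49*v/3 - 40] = v^2 - 49/3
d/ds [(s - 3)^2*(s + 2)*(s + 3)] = 4*s^3 - 3*s^2 - 30*s + 9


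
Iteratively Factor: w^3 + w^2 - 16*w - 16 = (w - 4)*(w^2 + 5*w + 4) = (w - 4)*(w + 1)*(w + 4)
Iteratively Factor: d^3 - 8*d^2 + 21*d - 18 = (d - 3)*(d^2 - 5*d + 6) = (d - 3)^2*(d - 2)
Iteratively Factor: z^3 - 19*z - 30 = (z - 5)*(z^2 + 5*z + 6) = (z - 5)*(z + 3)*(z + 2)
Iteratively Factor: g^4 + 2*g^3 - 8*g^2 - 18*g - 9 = (g + 1)*(g^3 + g^2 - 9*g - 9) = (g + 1)*(g + 3)*(g^2 - 2*g - 3) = (g + 1)^2*(g + 3)*(g - 3)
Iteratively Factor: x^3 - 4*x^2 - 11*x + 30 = (x - 5)*(x^2 + x - 6) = (x - 5)*(x - 2)*(x + 3)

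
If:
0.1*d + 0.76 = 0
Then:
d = -7.60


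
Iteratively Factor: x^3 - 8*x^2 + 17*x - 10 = (x - 2)*(x^2 - 6*x + 5) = (x - 2)*(x - 1)*(x - 5)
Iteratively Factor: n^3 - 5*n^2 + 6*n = (n)*(n^2 - 5*n + 6) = n*(n - 3)*(n - 2)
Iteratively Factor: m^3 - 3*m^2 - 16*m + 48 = (m - 4)*(m^2 + m - 12) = (m - 4)*(m - 3)*(m + 4)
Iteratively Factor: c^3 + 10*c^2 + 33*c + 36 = (c + 3)*(c^2 + 7*c + 12) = (c + 3)^2*(c + 4)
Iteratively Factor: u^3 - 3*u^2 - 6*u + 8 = (u + 2)*(u^2 - 5*u + 4) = (u - 1)*(u + 2)*(u - 4)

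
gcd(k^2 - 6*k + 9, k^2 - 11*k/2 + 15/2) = k - 3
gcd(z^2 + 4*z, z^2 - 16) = z + 4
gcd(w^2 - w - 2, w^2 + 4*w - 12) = w - 2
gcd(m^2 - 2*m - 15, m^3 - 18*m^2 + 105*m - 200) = m - 5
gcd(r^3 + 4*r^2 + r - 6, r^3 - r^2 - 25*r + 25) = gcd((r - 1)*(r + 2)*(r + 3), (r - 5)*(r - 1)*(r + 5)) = r - 1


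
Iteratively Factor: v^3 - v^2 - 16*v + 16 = (v + 4)*(v^2 - 5*v + 4) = (v - 4)*(v + 4)*(v - 1)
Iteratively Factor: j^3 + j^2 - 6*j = (j)*(j^2 + j - 6) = j*(j - 2)*(j + 3)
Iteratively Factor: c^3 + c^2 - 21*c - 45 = (c + 3)*(c^2 - 2*c - 15) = (c - 5)*(c + 3)*(c + 3)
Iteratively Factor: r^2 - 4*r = (r)*(r - 4)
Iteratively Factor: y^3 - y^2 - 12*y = (y)*(y^2 - y - 12) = y*(y + 3)*(y - 4)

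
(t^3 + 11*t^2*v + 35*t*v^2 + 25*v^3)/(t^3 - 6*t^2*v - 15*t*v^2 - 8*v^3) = (t^2 + 10*t*v + 25*v^2)/(t^2 - 7*t*v - 8*v^2)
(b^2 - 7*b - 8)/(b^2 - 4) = (b^2 - 7*b - 8)/(b^2 - 4)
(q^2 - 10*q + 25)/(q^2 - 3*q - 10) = (q - 5)/(q + 2)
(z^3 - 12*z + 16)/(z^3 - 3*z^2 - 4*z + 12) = (z^2 + 2*z - 8)/(z^2 - z - 6)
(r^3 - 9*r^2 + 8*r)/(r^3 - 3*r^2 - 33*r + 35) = r*(r - 8)/(r^2 - 2*r - 35)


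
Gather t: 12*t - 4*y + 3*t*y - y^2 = t*(3*y + 12) - y^2 - 4*y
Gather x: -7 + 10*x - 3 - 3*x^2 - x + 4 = -3*x^2 + 9*x - 6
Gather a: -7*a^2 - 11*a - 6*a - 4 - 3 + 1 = -7*a^2 - 17*a - 6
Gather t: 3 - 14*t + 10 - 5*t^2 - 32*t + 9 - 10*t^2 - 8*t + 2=-15*t^2 - 54*t + 24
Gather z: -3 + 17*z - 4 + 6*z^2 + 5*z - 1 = 6*z^2 + 22*z - 8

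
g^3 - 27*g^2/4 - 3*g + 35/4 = (g - 7)*(g - 1)*(g + 5/4)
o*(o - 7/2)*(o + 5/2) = o^3 - o^2 - 35*o/4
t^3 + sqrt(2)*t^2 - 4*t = t*(t - sqrt(2))*(t + 2*sqrt(2))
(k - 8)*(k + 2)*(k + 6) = k^3 - 52*k - 96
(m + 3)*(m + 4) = m^2 + 7*m + 12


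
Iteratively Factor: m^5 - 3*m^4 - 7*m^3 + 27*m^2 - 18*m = (m + 3)*(m^4 - 6*m^3 + 11*m^2 - 6*m) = m*(m + 3)*(m^3 - 6*m^2 + 11*m - 6) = m*(m - 1)*(m + 3)*(m^2 - 5*m + 6) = m*(m - 3)*(m - 1)*(m + 3)*(m - 2)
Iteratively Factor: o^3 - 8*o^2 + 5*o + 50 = (o - 5)*(o^2 - 3*o - 10) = (o - 5)^2*(o + 2)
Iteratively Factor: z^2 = (z)*(z)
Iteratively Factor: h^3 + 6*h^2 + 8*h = (h)*(h^2 + 6*h + 8) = h*(h + 2)*(h + 4)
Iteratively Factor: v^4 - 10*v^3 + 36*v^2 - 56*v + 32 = (v - 2)*(v^3 - 8*v^2 + 20*v - 16) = (v - 2)^2*(v^2 - 6*v + 8) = (v - 2)^3*(v - 4)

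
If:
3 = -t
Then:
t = -3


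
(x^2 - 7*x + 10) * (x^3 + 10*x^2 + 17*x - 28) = x^5 + 3*x^4 - 43*x^3 - 47*x^2 + 366*x - 280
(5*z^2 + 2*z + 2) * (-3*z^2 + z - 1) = -15*z^4 - z^3 - 9*z^2 - 2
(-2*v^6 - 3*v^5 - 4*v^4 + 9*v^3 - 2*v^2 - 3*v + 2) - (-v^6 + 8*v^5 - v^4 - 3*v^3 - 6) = -v^6 - 11*v^5 - 3*v^4 + 12*v^3 - 2*v^2 - 3*v + 8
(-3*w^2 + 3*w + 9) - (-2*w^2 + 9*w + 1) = -w^2 - 6*w + 8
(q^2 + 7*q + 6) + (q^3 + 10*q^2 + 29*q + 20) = q^3 + 11*q^2 + 36*q + 26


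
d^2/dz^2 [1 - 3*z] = 0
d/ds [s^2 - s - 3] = 2*s - 1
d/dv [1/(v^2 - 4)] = -2*v/(v^2 - 4)^2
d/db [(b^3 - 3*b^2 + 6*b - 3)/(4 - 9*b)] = 3*(-6*b^3 + 13*b^2 - 8*b - 1)/(81*b^2 - 72*b + 16)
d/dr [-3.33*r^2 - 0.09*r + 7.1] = -6.66*r - 0.09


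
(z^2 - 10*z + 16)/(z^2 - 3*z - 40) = (z - 2)/(z + 5)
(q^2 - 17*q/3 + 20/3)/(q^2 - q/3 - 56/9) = 3*(-3*q^2 + 17*q - 20)/(-9*q^2 + 3*q + 56)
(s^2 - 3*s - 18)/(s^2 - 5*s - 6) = (s + 3)/(s + 1)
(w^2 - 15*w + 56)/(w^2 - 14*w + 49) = (w - 8)/(w - 7)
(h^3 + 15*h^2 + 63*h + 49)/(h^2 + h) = h + 14 + 49/h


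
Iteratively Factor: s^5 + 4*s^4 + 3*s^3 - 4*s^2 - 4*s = (s)*(s^4 + 4*s^3 + 3*s^2 - 4*s - 4) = s*(s - 1)*(s^3 + 5*s^2 + 8*s + 4) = s*(s - 1)*(s + 2)*(s^2 + 3*s + 2) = s*(s - 1)*(s + 1)*(s + 2)*(s + 2)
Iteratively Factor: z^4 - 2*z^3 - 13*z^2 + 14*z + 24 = (z + 3)*(z^3 - 5*z^2 + 2*z + 8) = (z - 4)*(z + 3)*(z^2 - z - 2) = (z - 4)*(z - 2)*(z + 3)*(z + 1)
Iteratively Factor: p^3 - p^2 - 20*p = (p + 4)*(p^2 - 5*p) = p*(p + 4)*(p - 5)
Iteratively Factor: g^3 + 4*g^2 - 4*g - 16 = (g + 2)*(g^2 + 2*g - 8) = (g - 2)*(g + 2)*(g + 4)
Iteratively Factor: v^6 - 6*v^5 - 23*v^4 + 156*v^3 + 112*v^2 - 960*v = (v - 4)*(v^5 - 2*v^4 - 31*v^3 + 32*v^2 + 240*v) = (v - 5)*(v - 4)*(v^4 + 3*v^3 - 16*v^2 - 48*v) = (v - 5)*(v - 4)*(v + 3)*(v^3 - 16*v) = (v - 5)*(v - 4)*(v + 3)*(v + 4)*(v^2 - 4*v) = (v - 5)*(v - 4)^2*(v + 3)*(v + 4)*(v)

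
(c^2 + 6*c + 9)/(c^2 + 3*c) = (c + 3)/c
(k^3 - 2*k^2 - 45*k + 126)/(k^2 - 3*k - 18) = (k^2 + 4*k - 21)/(k + 3)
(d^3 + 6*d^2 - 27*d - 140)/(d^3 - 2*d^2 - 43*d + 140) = (d + 4)/(d - 4)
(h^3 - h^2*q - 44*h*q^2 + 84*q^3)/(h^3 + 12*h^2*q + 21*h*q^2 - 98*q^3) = (h - 6*q)/(h + 7*q)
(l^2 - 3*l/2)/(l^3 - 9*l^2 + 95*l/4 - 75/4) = 2*l/(2*l^2 - 15*l + 25)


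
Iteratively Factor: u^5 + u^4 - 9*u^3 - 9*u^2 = (u - 3)*(u^4 + 4*u^3 + 3*u^2) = u*(u - 3)*(u^3 + 4*u^2 + 3*u) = u*(u - 3)*(u + 3)*(u^2 + u) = u*(u - 3)*(u + 1)*(u + 3)*(u)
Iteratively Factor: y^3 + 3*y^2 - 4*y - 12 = (y + 3)*(y^2 - 4) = (y + 2)*(y + 3)*(y - 2)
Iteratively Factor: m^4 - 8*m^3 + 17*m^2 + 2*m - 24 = (m + 1)*(m^3 - 9*m^2 + 26*m - 24) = (m - 3)*(m + 1)*(m^2 - 6*m + 8) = (m - 3)*(m - 2)*(m + 1)*(m - 4)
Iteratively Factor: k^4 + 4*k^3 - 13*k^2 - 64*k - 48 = (k + 4)*(k^3 - 13*k - 12) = (k + 3)*(k + 4)*(k^2 - 3*k - 4) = (k + 1)*(k + 3)*(k + 4)*(k - 4)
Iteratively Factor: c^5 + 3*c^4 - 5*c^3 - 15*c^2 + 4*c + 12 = (c + 1)*(c^4 + 2*c^3 - 7*c^2 - 8*c + 12) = (c - 2)*(c + 1)*(c^3 + 4*c^2 + c - 6) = (c - 2)*(c - 1)*(c + 1)*(c^2 + 5*c + 6) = (c - 2)*(c - 1)*(c + 1)*(c + 3)*(c + 2)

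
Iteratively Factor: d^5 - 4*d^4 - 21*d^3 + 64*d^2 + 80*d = (d + 1)*(d^4 - 5*d^3 - 16*d^2 + 80*d) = (d - 5)*(d + 1)*(d^3 - 16*d) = (d - 5)*(d - 4)*(d + 1)*(d^2 + 4*d) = (d - 5)*(d - 4)*(d + 1)*(d + 4)*(d)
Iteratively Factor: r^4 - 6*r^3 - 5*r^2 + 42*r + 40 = (r + 2)*(r^3 - 8*r^2 + 11*r + 20) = (r - 4)*(r + 2)*(r^2 - 4*r - 5) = (r - 4)*(r + 1)*(r + 2)*(r - 5)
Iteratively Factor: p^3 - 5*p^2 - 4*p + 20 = (p + 2)*(p^2 - 7*p + 10) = (p - 2)*(p + 2)*(p - 5)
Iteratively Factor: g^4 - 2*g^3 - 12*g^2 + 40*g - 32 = (g + 4)*(g^3 - 6*g^2 + 12*g - 8) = (g - 2)*(g + 4)*(g^2 - 4*g + 4) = (g - 2)^2*(g + 4)*(g - 2)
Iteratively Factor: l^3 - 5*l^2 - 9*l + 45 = (l + 3)*(l^2 - 8*l + 15) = (l - 5)*(l + 3)*(l - 3)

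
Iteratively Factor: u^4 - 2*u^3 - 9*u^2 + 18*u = (u)*(u^3 - 2*u^2 - 9*u + 18) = u*(u + 3)*(u^2 - 5*u + 6) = u*(u - 3)*(u + 3)*(u - 2)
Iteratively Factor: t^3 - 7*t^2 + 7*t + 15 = (t - 5)*(t^2 - 2*t - 3) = (t - 5)*(t - 3)*(t + 1)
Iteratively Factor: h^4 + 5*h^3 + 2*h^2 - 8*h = (h + 2)*(h^3 + 3*h^2 - 4*h) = h*(h + 2)*(h^2 + 3*h - 4) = h*(h - 1)*(h + 2)*(h + 4)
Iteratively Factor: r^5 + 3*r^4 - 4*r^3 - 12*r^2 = (r)*(r^4 + 3*r^3 - 4*r^2 - 12*r) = r^2*(r^3 + 3*r^2 - 4*r - 12) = r^2*(r + 2)*(r^2 + r - 6) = r^2*(r + 2)*(r + 3)*(r - 2)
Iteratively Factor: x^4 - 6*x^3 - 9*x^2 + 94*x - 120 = (x + 4)*(x^3 - 10*x^2 + 31*x - 30) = (x - 2)*(x + 4)*(x^2 - 8*x + 15) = (x - 3)*(x - 2)*(x + 4)*(x - 5)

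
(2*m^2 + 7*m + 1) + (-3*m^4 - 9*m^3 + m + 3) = -3*m^4 - 9*m^3 + 2*m^2 + 8*m + 4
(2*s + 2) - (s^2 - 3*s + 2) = -s^2 + 5*s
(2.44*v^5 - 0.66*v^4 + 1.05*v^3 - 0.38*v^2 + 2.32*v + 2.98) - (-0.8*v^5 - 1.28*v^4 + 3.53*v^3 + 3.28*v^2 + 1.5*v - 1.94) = 3.24*v^5 + 0.62*v^4 - 2.48*v^3 - 3.66*v^2 + 0.82*v + 4.92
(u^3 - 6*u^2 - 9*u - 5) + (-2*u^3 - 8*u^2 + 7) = -u^3 - 14*u^2 - 9*u + 2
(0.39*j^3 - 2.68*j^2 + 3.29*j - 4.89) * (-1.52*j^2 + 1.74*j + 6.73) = -0.5928*j^5 + 4.7522*j^4 - 7.0393*j^3 - 4.87900000000001*j^2 + 13.6331*j - 32.9097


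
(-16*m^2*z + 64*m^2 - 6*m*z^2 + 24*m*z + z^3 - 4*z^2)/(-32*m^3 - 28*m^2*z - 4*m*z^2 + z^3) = (z - 4)/(2*m + z)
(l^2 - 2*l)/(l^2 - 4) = l/(l + 2)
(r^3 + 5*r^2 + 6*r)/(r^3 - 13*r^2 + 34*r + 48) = r*(r^2 + 5*r + 6)/(r^3 - 13*r^2 + 34*r + 48)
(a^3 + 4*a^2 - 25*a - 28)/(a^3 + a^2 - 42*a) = (a^2 - 3*a - 4)/(a*(a - 6))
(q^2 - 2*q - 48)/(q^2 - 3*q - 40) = (q + 6)/(q + 5)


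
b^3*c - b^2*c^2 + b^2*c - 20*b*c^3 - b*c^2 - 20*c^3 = (b - 5*c)*(b + 4*c)*(b*c + c)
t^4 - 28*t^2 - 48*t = t*(t - 6)*(t + 2)*(t + 4)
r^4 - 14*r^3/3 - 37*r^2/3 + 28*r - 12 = (r - 6)*(r - 1)*(r - 2/3)*(r + 3)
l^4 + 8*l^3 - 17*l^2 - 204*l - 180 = (l - 5)*(l + 1)*(l + 6)^2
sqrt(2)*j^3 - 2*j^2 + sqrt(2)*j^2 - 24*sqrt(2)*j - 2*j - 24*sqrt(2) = (j - 4*sqrt(2))*(j + 3*sqrt(2))*(sqrt(2)*j + sqrt(2))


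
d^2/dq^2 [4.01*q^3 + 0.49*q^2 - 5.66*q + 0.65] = 24.06*q + 0.98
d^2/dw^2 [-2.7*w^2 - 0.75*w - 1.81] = -5.40000000000000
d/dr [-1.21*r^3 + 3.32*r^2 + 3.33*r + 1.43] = -3.63*r^2 + 6.64*r + 3.33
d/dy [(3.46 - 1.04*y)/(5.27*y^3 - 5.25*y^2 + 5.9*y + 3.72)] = (10.9616*y^3 - 60.1626*y^2 + 36.33*y - 24.2828)/(27.7729*y^6 - 55.335*y^5 + 89.7485*y^4 - 22.7412*y^3 - 4.25*y^2 + 43.896*y + 13.8384)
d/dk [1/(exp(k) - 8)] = -exp(k)/(exp(k) - 8)^2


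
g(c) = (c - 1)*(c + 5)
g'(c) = 2*c + 4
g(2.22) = 8.81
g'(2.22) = 8.44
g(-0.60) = -7.04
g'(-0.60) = 2.80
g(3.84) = 25.11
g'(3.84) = 11.68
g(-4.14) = -4.42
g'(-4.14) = -4.28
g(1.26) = 1.63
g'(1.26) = 6.52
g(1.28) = 1.76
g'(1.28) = 6.56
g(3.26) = 18.67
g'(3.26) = 10.52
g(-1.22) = -8.39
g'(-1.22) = 1.56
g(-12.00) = 91.00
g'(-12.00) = -20.00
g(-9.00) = 40.00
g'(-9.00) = -14.00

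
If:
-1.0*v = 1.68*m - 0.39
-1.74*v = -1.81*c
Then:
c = 0.961325966850829*v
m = 0.232142857142857 - 0.595238095238095*v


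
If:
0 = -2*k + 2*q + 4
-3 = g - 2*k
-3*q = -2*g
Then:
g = -3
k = 0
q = -2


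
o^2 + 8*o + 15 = (o + 3)*(o + 5)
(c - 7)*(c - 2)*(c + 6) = c^3 - 3*c^2 - 40*c + 84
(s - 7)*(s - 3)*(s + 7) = s^3 - 3*s^2 - 49*s + 147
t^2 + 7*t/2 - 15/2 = (t - 3/2)*(t + 5)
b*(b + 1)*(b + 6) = b^3 + 7*b^2 + 6*b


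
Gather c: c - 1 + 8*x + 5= c + 8*x + 4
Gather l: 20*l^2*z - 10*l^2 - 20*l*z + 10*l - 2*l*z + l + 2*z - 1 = l^2*(20*z - 10) + l*(11 - 22*z) + 2*z - 1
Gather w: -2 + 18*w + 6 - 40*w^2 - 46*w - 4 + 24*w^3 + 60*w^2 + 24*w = 24*w^3 + 20*w^2 - 4*w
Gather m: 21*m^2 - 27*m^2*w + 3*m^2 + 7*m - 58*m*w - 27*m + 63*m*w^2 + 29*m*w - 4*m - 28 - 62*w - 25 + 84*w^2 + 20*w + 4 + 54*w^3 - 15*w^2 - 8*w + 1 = m^2*(24 - 27*w) + m*(63*w^2 - 29*w - 24) + 54*w^3 + 69*w^2 - 50*w - 48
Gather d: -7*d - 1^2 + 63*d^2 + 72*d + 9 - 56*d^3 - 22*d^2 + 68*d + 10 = -56*d^3 + 41*d^2 + 133*d + 18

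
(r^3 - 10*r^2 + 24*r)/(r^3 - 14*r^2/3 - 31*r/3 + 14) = 3*r*(r - 4)/(3*r^2 + 4*r - 7)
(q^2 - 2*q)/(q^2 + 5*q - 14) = q/(q + 7)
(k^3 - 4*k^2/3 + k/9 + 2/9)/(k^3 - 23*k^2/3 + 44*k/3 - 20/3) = (3*k^2 - 2*k - 1)/(3*(k^2 - 7*k + 10))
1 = 1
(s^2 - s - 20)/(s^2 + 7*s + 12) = (s - 5)/(s + 3)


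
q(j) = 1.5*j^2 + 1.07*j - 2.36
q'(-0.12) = 0.71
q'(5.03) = 16.16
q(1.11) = 0.68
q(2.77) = 12.11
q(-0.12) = -2.47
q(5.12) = 42.44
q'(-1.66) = -3.91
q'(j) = 3.0*j + 1.07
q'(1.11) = 4.40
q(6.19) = 61.74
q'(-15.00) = -43.93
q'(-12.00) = -34.93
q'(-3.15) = -8.38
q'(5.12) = 16.43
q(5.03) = 40.97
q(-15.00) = 319.09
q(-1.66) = -0.00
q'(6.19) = 19.64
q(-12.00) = 200.80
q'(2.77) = 9.38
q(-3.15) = 9.15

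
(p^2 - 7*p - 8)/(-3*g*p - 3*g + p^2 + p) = (p - 8)/(-3*g + p)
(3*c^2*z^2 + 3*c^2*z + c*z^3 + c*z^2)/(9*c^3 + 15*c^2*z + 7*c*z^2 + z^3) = c*z*(z + 1)/(3*c^2 + 4*c*z + z^2)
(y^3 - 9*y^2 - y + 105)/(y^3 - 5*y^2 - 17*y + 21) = (y - 5)/(y - 1)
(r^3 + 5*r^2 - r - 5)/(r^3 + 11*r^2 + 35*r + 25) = (r - 1)/(r + 5)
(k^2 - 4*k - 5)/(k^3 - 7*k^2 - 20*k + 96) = (k^2 - 4*k - 5)/(k^3 - 7*k^2 - 20*k + 96)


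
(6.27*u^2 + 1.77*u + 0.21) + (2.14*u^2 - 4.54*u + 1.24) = 8.41*u^2 - 2.77*u + 1.45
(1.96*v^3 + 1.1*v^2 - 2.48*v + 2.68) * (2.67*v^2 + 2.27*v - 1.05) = 5.2332*v^5 + 7.3862*v^4 - 6.1826*v^3 + 0.371*v^2 + 8.6876*v - 2.814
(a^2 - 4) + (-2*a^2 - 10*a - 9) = -a^2 - 10*a - 13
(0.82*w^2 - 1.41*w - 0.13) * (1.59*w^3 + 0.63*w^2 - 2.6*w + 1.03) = 1.3038*w^5 - 1.7253*w^4 - 3.227*w^3 + 4.4287*w^2 - 1.1143*w - 0.1339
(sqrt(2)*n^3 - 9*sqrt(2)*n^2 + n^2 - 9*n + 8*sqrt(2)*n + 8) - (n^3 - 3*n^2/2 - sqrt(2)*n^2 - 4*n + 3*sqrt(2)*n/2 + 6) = -n^3 + sqrt(2)*n^3 - 8*sqrt(2)*n^2 + 5*n^2/2 - 5*n + 13*sqrt(2)*n/2 + 2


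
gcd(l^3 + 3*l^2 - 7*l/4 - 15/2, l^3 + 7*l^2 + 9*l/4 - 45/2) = l^2 + l - 15/4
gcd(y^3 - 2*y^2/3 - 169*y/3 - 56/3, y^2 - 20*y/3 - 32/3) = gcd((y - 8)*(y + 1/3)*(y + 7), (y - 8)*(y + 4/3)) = y - 8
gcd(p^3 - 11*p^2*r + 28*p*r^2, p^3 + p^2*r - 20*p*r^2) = p^2 - 4*p*r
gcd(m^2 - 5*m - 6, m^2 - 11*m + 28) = 1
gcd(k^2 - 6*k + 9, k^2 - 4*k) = 1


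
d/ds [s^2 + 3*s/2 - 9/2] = 2*s + 3/2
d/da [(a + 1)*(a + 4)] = 2*a + 5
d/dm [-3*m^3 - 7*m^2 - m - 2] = -9*m^2 - 14*m - 1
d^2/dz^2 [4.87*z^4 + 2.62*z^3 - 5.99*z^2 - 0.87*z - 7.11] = 58.44*z^2 + 15.72*z - 11.98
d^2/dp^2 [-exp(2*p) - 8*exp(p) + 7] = 4*(-exp(p) - 2)*exp(p)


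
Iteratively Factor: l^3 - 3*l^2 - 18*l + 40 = (l + 4)*(l^2 - 7*l + 10) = (l - 2)*(l + 4)*(l - 5)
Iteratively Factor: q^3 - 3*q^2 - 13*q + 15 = (q + 3)*(q^2 - 6*q + 5) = (q - 5)*(q + 3)*(q - 1)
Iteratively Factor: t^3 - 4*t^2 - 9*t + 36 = (t - 3)*(t^2 - t - 12) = (t - 4)*(t - 3)*(t + 3)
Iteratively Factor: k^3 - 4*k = (k - 2)*(k^2 + 2*k) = (k - 2)*(k + 2)*(k)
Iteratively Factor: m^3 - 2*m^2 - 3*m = (m - 3)*(m^2 + m) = (m - 3)*(m + 1)*(m)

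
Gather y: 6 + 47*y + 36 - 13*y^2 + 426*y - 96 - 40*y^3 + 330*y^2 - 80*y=-40*y^3 + 317*y^2 + 393*y - 54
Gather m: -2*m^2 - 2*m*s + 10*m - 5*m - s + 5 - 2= -2*m^2 + m*(5 - 2*s) - s + 3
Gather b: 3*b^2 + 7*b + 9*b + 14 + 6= 3*b^2 + 16*b + 20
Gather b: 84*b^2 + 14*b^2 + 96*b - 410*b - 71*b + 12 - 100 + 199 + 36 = 98*b^2 - 385*b + 147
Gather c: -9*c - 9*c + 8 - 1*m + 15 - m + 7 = -18*c - 2*m + 30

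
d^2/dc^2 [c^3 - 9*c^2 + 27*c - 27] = 6*c - 18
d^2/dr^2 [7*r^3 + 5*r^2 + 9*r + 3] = 42*r + 10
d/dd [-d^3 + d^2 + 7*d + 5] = -3*d^2 + 2*d + 7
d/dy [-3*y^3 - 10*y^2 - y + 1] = -9*y^2 - 20*y - 1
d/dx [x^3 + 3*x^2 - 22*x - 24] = 3*x^2 + 6*x - 22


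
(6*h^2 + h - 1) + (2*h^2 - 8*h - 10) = 8*h^2 - 7*h - 11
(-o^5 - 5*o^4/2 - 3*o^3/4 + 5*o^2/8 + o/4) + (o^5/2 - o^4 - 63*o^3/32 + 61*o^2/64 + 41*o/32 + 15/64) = -o^5/2 - 7*o^4/2 - 87*o^3/32 + 101*o^2/64 + 49*o/32 + 15/64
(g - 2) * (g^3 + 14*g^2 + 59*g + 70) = g^4 + 12*g^3 + 31*g^2 - 48*g - 140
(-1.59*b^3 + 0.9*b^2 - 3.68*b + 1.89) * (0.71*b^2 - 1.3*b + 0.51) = -1.1289*b^5 + 2.706*b^4 - 4.5937*b^3 + 6.5849*b^2 - 4.3338*b + 0.9639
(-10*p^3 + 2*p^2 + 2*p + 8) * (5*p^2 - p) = -50*p^5 + 20*p^4 + 8*p^3 + 38*p^2 - 8*p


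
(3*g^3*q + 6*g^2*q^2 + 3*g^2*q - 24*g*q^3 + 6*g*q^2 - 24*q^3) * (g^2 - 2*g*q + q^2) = 3*g^5*q + 3*g^4*q - 33*g^3*q^3 + 54*g^2*q^4 - 33*g^2*q^3 - 24*g*q^5 + 54*g*q^4 - 24*q^5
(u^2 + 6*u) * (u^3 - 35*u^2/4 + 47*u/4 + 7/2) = u^5 - 11*u^4/4 - 163*u^3/4 + 74*u^2 + 21*u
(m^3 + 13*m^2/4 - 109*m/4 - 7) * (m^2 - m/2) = m^5 + 11*m^4/4 - 231*m^3/8 + 53*m^2/8 + 7*m/2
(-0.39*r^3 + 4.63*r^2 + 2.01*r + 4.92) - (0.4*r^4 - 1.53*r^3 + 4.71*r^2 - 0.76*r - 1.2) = -0.4*r^4 + 1.14*r^3 - 0.0800000000000001*r^2 + 2.77*r + 6.12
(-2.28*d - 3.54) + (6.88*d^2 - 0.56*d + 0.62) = 6.88*d^2 - 2.84*d - 2.92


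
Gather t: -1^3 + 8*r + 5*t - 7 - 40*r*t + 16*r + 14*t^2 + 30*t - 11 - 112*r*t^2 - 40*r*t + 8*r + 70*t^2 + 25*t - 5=32*r + t^2*(84 - 112*r) + t*(60 - 80*r) - 24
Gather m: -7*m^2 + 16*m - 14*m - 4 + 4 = -7*m^2 + 2*m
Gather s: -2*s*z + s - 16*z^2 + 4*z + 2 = s*(1 - 2*z) - 16*z^2 + 4*z + 2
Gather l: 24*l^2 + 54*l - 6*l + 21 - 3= 24*l^2 + 48*l + 18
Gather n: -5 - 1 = -6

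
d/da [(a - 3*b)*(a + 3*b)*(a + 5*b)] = 3*a^2 + 10*a*b - 9*b^2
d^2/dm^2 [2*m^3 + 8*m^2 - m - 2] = 12*m + 16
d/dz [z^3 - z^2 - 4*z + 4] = 3*z^2 - 2*z - 4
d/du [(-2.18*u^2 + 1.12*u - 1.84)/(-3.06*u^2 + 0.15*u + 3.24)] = (3.1002*u^2 - 25.3872*u + 3.9048)/(9.3636*u^4 - 0.918*u^3 - 19.8063*u^2 + 0.972*u + 10.4976)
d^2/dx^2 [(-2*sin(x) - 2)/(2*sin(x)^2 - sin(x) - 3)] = 4*(3*sin(x) - cos(2*x) - 3)/(2*sin(x) - 3)^3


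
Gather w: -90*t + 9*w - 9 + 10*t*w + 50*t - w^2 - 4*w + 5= -40*t - w^2 + w*(10*t + 5) - 4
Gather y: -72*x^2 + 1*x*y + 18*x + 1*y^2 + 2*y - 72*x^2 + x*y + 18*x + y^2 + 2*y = -144*x^2 + 36*x + 2*y^2 + y*(2*x + 4)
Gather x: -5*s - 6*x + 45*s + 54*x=40*s + 48*x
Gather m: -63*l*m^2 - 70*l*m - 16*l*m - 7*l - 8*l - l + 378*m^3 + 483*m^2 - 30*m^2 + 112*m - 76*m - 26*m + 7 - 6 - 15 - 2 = -16*l + 378*m^3 + m^2*(453 - 63*l) + m*(10 - 86*l) - 16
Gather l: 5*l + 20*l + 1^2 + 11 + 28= 25*l + 40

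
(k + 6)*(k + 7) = k^2 + 13*k + 42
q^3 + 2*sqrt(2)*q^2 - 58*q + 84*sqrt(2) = (q - 3*sqrt(2))*(q - 2*sqrt(2))*(q + 7*sqrt(2))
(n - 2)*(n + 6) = n^2 + 4*n - 12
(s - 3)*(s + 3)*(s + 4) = s^3 + 4*s^2 - 9*s - 36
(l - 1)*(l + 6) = l^2 + 5*l - 6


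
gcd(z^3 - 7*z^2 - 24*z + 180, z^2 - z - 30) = z^2 - z - 30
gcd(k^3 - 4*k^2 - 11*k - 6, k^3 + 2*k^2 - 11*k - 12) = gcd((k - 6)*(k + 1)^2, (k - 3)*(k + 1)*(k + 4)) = k + 1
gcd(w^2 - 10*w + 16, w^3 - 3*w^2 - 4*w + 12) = w - 2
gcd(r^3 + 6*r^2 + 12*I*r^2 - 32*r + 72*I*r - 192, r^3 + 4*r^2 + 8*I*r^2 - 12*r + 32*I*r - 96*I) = r^2 + r*(6 + 8*I) + 48*I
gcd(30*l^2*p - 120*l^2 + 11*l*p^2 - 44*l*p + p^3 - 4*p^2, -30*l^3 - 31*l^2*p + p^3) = 5*l + p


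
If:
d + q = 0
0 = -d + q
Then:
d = 0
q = 0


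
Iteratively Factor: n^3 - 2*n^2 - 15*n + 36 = (n + 4)*(n^2 - 6*n + 9) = (n - 3)*(n + 4)*(n - 3)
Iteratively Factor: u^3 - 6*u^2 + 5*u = (u - 5)*(u^2 - u) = (u - 5)*(u - 1)*(u)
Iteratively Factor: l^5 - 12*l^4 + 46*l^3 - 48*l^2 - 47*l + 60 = (l - 3)*(l^4 - 9*l^3 + 19*l^2 + 9*l - 20) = (l - 3)*(l - 1)*(l^3 - 8*l^2 + 11*l + 20) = (l - 4)*(l - 3)*(l - 1)*(l^2 - 4*l - 5) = (l - 5)*(l - 4)*(l - 3)*(l - 1)*(l + 1)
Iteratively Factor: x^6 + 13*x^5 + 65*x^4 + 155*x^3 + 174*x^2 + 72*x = (x + 2)*(x^5 + 11*x^4 + 43*x^3 + 69*x^2 + 36*x) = (x + 2)*(x + 3)*(x^4 + 8*x^3 + 19*x^2 + 12*x) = (x + 2)*(x + 3)^2*(x^3 + 5*x^2 + 4*x) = x*(x + 2)*(x + 3)^2*(x^2 + 5*x + 4) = x*(x + 1)*(x + 2)*(x + 3)^2*(x + 4)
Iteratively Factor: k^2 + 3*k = (k)*(k + 3)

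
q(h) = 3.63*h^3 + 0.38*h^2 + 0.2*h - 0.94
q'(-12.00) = 1559.24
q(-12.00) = -6221.26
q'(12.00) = 1577.48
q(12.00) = 6328.82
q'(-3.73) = 148.88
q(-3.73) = -184.78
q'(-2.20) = 51.24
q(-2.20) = -38.19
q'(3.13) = 109.27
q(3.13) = 114.72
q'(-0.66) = 4.44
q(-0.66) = -1.95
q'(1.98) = 44.40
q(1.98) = 29.12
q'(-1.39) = 20.18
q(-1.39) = -10.23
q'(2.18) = 53.61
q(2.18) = 38.91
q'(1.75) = 34.88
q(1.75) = 20.03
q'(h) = 10.89*h^2 + 0.76*h + 0.2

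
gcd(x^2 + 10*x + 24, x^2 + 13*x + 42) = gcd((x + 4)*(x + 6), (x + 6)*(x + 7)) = x + 6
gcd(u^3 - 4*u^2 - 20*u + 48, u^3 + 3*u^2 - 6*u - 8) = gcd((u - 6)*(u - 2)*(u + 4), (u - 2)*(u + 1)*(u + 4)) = u^2 + 2*u - 8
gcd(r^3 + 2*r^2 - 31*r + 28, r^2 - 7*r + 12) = r - 4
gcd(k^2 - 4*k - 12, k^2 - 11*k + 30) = k - 6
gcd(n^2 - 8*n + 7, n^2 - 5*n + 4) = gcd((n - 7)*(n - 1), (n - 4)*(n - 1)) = n - 1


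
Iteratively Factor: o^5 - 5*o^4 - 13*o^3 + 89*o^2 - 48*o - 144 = (o - 3)*(o^4 - 2*o^3 - 19*o^2 + 32*o + 48) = (o - 4)*(o - 3)*(o^3 + 2*o^2 - 11*o - 12) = (o - 4)*(o - 3)^2*(o^2 + 5*o + 4) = (o - 4)*(o - 3)^2*(o + 4)*(o + 1)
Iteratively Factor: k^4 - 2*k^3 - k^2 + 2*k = (k - 2)*(k^3 - k) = k*(k - 2)*(k^2 - 1) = k*(k - 2)*(k + 1)*(k - 1)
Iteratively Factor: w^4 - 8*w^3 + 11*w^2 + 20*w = (w - 4)*(w^3 - 4*w^2 - 5*w) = (w - 4)*(w + 1)*(w^2 - 5*w) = (w - 5)*(w - 4)*(w + 1)*(w)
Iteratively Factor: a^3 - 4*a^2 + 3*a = (a - 1)*(a^2 - 3*a) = (a - 3)*(a - 1)*(a)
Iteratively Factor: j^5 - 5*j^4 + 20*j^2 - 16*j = (j)*(j^4 - 5*j^3 + 20*j - 16) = j*(j - 1)*(j^3 - 4*j^2 - 4*j + 16) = j*(j - 2)*(j - 1)*(j^2 - 2*j - 8) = j*(j - 4)*(j - 2)*(j - 1)*(j + 2)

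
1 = 1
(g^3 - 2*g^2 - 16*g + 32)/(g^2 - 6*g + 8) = g + 4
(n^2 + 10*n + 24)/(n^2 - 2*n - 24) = (n + 6)/(n - 6)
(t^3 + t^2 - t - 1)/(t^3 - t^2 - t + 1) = (t + 1)/(t - 1)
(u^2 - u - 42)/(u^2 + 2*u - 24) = (u - 7)/(u - 4)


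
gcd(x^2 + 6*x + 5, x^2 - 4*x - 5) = x + 1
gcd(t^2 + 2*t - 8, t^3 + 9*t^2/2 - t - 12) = t + 4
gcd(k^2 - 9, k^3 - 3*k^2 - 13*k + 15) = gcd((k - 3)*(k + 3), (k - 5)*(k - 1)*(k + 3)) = k + 3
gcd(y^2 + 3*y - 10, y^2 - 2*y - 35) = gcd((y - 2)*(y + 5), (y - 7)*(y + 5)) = y + 5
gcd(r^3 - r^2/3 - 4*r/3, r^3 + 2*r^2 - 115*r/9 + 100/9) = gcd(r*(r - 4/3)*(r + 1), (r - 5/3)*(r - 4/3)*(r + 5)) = r - 4/3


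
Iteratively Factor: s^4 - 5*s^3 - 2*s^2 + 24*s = (s - 3)*(s^3 - 2*s^2 - 8*s) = (s - 3)*(s + 2)*(s^2 - 4*s) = s*(s - 3)*(s + 2)*(s - 4)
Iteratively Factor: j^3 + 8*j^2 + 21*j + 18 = (j + 3)*(j^2 + 5*j + 6) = (j + 3)^2*(j + 2)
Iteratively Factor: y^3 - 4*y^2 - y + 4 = (y + 1)*(y^2 - 5*y + 4) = (y - 4)*(y + 1)*(y - 1)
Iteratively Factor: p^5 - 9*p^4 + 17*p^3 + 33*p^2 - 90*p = (p)*(p^4 - 9*p^3 + 17*p^2 + 33*p - 90) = p*(p - 5)*(p^3 - 4*p^2 - 3*p + 18) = p*(p - 5)*(p + 2)*(p^2 - 6*p + 9) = p*(p - 5)*(p - 3)*(p + 2)*(p - 3)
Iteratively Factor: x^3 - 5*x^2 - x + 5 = (x + 1)*(x^2 - 6*x + 5) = (x - 5)*(x + 1)*(x - 1)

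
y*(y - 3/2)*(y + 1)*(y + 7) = y^4 + 13*y^3/2 - 5*y^2 - 21*y/2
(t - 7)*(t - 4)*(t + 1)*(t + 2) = t^4 - 8*t^3 - 3*t^2 + 62*t + 56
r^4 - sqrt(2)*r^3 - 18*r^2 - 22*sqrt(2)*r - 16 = (r - 4*sqrt(2))*(r + sqrt(2))^3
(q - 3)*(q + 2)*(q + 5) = q^3 + 4*q^2 - 11*q - 30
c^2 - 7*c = c*(c - 7)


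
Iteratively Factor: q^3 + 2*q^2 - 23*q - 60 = (q + 4)*(q^2 - 2*q - 15) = (q + 3)*(q + 4)*(q - 5)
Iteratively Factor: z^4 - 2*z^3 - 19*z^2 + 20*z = (z + 4)*(z^3 - 6*z^2 + 5*z) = z*(z + 4)*(z^2 - 6*z + 5) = z*(z - 1)*(z + 4)*(z - 5)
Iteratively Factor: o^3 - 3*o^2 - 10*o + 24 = (o - 2)*(o^2 - o - 12) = (o - 4)*(o - 2)*(o + 3)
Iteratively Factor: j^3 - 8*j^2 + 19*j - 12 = (j - 1)*(j^2 - 7*j + 12) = (j - 3)*(j - 1)*(j - 4)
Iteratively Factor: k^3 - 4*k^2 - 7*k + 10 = (k - 5)*(k^2 + k - 2) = (k - 5)*(k + 2)*(k - 1)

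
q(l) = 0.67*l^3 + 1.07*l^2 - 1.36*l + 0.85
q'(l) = 2.01*l^2 + 2.14*l - 1.36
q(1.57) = 3.95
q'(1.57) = 6.95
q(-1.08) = 2.72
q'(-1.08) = -1.33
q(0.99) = 1.20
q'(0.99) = 2.73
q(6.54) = 225.14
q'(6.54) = 98.61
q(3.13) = 27.62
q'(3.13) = 25.03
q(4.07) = 58.21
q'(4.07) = 40.65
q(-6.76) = -148.03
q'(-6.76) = 76.03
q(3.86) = 50.08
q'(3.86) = 36.85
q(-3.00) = -3.53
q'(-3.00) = 10.31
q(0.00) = 0.85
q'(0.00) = -1.36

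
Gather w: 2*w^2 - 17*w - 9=2*w^2 - 17*w - 9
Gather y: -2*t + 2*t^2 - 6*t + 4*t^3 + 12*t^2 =4*t^3 + 14*t^2 - 8*t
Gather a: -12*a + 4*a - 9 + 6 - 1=-8*a - 4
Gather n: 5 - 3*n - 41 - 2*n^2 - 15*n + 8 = -2*n^2 - 18*n - 28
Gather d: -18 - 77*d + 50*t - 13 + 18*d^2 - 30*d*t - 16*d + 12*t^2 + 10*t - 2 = 18*d^2 + d*(-30*t - 93) + 12*t^2 + 60*t - 33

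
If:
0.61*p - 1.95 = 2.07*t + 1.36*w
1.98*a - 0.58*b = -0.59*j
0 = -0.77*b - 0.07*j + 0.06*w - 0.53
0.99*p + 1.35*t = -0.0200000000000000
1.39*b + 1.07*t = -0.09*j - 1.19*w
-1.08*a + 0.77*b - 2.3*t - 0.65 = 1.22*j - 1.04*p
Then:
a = -2.14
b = -1.06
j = 6.15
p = 2.43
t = -1.80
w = 2.39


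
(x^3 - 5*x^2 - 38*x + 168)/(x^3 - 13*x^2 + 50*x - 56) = (x + 6)/(x - 2)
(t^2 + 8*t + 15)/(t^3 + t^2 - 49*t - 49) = (t^2 + 8*t + 15)/(t^3 + t^2 - 49*t - 49)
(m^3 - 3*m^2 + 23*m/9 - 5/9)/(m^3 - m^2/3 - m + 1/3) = (m - 5/3)/(m + 1)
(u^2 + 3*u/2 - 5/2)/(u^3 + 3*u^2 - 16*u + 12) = (u + 5/2)/(u^2 + 4*u - 12)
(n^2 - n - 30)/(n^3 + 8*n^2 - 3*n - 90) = (n - 6)/(n^2 + 3*n - 18)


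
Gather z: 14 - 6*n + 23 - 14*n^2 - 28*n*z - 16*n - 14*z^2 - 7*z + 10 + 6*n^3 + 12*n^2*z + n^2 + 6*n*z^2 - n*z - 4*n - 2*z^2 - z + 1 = 6*n^3 - 13*n^2 - 26*n + z^2*(6*n - 16) + z*(12*n^2 - 29*n - 8) + 48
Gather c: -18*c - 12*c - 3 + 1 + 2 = -30*c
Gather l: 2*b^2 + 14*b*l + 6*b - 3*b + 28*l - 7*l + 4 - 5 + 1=2*b^2 + 3*b + l*(14*b + 21)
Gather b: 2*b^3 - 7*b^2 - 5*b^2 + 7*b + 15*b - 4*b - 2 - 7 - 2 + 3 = 2*b^3 - 12*b^2 + 18*b - 8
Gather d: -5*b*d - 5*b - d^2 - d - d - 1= -5*b - d^2 + d*(-5*b - 2) - 1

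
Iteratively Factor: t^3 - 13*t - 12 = (t + 3)*(t^2 - 3*t - 4) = (t - 4)*(t + 3)*(t + 1)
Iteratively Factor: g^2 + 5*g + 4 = (g + 1)*(g + 4)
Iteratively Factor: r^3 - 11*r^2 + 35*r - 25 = (r - 1)*(r^2 - 10*r + 25) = (r - 5)*(r - 1)*(r - 5)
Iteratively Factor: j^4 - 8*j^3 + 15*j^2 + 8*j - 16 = (j - 4)*(j^3 - 4*j^2 - j + 4) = (j - 4)^2*(j^2 - 1) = (j - 4)^2*(j + 1)*(j - 1)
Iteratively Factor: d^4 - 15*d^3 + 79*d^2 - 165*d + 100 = (d - 5)*(d^3 - 10*d^2 + 29*d - 20) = (d - 5)*(d - 1)*(d^2 - 9*d + 20) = (d - 5)*(d - 4)*(d - 1)*(d - 5)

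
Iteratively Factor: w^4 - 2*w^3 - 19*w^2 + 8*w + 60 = (w - 2)*(w^3 - 19*w - 30) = (w - 5)*(w - 2)*(w^2 + 5*w + 6) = (w - 5)*(w - 2)*(w + 3)*(w + 2)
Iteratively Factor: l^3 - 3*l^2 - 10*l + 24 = (l - 2)*(l^2 - l - 12) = (l - 4)*(l - 2)*(l + 3)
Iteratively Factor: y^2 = (y)*(y)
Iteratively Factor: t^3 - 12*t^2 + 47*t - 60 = (t - 4)*(t^2 - 8*t + 15) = (t - 4)*(t - 3)*(t - 5)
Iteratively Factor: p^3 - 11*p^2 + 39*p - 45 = (p - 3)*(p^2 - 8*p + 15) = (p - 5)*(p - 3)*(p - 3)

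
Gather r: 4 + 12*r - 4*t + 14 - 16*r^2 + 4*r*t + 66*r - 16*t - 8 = -16*r^2 + r*(4*t + 78) - 20*t + 10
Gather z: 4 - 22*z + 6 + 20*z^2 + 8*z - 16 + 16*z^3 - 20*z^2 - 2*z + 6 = 16*z^3 - 16*z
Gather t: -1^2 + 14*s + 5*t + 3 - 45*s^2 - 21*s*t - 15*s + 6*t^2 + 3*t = -45*s^2 - s + 6*t^2 + t*(8 - 21*s) + 2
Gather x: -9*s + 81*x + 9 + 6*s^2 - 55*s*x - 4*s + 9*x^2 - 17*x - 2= 6*s^2 - 13*s + 9*x^2 + x*(64 - 55*s) + 7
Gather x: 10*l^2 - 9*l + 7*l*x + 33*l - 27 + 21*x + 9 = 10*l^2 + 24*l + x*(7*l + 21) - 18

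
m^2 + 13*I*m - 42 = (m + 6*I)*(m + 7*I)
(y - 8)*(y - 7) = y^2 - 15*y + 56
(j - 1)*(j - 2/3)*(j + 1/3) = j^3 - 4*j^2/3 + j/9 + 2/9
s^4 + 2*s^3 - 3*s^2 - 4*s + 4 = (s - 1)^2*(s + 2)^2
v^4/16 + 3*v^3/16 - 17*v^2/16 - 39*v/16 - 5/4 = (v/4 + 1/4)^2*(v - 4)*(v + 5)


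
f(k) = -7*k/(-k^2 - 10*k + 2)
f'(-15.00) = -0.30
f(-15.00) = -1.44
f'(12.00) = -0.01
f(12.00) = 0.32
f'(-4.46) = -0.21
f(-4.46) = 1.17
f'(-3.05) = -0.15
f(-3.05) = 0.92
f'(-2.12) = -0.13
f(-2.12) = 0.79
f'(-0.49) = -0.35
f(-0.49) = 0.52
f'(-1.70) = -0.13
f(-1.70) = 0.74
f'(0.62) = -0.79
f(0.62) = 0.95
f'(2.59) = -0.07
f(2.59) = 0.59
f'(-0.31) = -0.59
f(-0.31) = 0.43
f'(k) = -7*k*(2*k + 10)/(-k^2 - 10*k + 2)^2 - 7/(-k^2 - 10*k + 2)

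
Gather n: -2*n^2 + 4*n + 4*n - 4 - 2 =-2*n^2 + 8*n - 6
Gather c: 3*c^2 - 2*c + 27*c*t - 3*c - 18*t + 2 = 3*c^2 + c*(27*t - 5) - 18*t + 2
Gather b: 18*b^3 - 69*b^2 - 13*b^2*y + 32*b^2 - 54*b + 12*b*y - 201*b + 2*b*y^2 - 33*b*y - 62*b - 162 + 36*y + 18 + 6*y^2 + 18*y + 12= 18*b^3 + b^2*(-13*y - 37) + b*(2*y^2 - 21*y - 317) + 6*y^2 + 54*y - 132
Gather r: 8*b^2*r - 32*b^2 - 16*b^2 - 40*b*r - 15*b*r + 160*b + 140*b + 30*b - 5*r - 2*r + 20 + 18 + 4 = -48*b^2 + 330*b + r*(8*b^2 - 55*b - 7) + 42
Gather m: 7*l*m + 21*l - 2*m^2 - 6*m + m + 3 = 21*l - 2*m^2 + m*(7*l - 5) + 3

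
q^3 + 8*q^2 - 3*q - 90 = (q - 3)*(q + 5)*(q + 6)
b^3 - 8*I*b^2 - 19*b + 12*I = (b - 4*I)*(b - 3*I)*(b - I)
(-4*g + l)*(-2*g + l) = 8*g^2 - 6*g*l + l^2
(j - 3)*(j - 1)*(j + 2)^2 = j^4 - 9*j^2 - 4*j + 12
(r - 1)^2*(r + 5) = r^3 + 3*r^2 - 9*r + 5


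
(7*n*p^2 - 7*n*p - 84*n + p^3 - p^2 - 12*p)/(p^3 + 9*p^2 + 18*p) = (7*n*p - 28*n + p^2 - 4*p)/(p*(p + 6))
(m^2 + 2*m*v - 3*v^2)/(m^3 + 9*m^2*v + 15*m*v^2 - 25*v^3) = (m + 3*v)/(m^2 + 10*m*v + 25*v^2)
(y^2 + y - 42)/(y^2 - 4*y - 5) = (-y^2 - y + 42)/(-y^2 + 4*y + 5)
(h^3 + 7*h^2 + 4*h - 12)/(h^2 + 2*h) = h + 5 - 6/h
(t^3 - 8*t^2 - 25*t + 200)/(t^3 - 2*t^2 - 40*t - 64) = (t^2 - 25)/(t^2 + 6*t + 8)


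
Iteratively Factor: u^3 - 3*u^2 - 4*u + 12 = (u - 3)*(u^2 - 4) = (u - 3)*(u - 2)*(u + 2)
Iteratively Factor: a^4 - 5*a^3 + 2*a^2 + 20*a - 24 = (a - 3)*(a^3 - 2*a^2 - 4*a + 8) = (a - 3)*(a + 2)*(a^2 - 4*a + 4) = (a - 3)*(a - 2)*(a + 2)*(a - 2)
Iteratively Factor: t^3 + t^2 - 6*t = (t)*(t^2 + t - 6) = t*(t + 3)*(t - 2)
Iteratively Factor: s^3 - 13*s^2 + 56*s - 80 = (s - 4)*(s^2 - 9*s + 20) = (s - 5)*(s - 4)*(s - 4)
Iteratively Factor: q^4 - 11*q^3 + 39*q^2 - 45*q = (q - 5)*(q^3 - 6*q^2 + 9*q) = (q - 5)*(q - 3)*(q^2 - 3*q) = (q - 5)*(q - 3)^2*(q)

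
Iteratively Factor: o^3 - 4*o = (o)*(o^2 - 4) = o*(o - 2)*(o + 2)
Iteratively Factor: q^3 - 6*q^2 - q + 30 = (q - 5)*(q^2 - q - 6) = (q - 5)*(q - 3)*(q + 2)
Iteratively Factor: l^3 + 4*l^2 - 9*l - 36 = (l + 3)*(l^2 + l - 12) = (l - 3)*(l + 3)*(l + 4)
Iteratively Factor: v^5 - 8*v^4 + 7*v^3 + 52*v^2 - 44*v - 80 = (v - 4)*(v^4 - 4*v^3 - 9*v^2 + 16*v + 20) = (v - 4)*(v + 2)*(v^3 - 6*v^2 + 3*v + 10) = (v - 4)*(v + 1)*(v + 2)*(v^2 - 7*v + 10) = (v - 4)*(v - 2)*(v + 1)*(v + 2)*(v - 5)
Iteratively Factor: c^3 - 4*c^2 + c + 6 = (c - 3)*(c^2 - c - 2) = (c - 3)*(c + 1)*(c - 2)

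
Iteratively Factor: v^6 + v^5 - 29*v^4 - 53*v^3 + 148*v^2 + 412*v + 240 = (v + 1)*(v^5 - 29*v^3 - 24*v^2 + 172*v + 240) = (v - 5)*(v + 1)*(v^4 + 5*v^3 - 4*v^2 - 44*v - 48) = (v - 5)*(v + 1)*(v + 2)*(v^3 + 3*v^2 - 10*v - 24) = (v - 5)*(v + 1)*(v + 2)^2*(v^2 + v - 12) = (v - 5)*(v + 1)*(v + 2)^2*(v + 4)*(v - 3)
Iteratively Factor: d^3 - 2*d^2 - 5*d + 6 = (d - 1)*(d^2 - d - 6) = (d - 3)*(d - 1)*(d + 2)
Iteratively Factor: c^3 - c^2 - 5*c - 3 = (c - 3)*(c^2 + 2*c + 1) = (c - 3)*(c + 1)*(c + 1)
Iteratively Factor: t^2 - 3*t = (t - 3)*(t)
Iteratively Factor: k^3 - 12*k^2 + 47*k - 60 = (k - 4)*(k^2 - 8*k + 15) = (k - 5)*(k - 4)*(k - 3)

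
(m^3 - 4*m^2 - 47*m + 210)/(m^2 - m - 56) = (m^2 - 11*m + 30)/(m - 8)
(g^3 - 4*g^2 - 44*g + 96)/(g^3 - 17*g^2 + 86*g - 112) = (g + 6)/(g - 7)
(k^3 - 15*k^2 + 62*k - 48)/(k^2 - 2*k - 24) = (k^2 - 9*k + 8)/(k + 4)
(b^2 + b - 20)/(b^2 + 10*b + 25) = (b - 4)/(b + 5)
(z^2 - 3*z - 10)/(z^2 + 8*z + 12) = (z - 5)/(z + 6)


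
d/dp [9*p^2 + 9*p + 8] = 18*p + 9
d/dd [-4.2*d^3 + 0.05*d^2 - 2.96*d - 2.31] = -12.6*d^2 + 0.1*d - 2.96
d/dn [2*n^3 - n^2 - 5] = 2*n*(3*n - 1)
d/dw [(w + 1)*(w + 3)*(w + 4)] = 3*w^2 + 16*w + 19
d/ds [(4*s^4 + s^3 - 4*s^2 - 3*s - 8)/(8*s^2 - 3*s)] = 2*(32*s^5 - 14*s^4 - 3*s^3 + 18*s^2 + 64*s - 12)/(s^2*(64*s^2 - 48*s + 9))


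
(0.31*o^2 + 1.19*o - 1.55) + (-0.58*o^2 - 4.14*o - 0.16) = -0.27*o^2 - 2.95*o - 1.71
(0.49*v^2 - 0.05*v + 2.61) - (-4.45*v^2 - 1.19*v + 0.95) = 4.94*v^2 + 1.14*v + 1.66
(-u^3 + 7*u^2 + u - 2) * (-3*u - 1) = 3*u^4 - 20*u^3 - 10*u^2 + 5*u + 2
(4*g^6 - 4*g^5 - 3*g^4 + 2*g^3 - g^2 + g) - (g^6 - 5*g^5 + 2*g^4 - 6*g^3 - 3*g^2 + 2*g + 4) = 3*g^6 + g^5 - 5*g^4 + 8*g^3 + 2*g^2 - g - 4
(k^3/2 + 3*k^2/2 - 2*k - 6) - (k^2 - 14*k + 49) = k^3/2 + k^2/2 + 12*k - 55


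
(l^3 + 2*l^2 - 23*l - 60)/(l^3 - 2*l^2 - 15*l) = (l + 4)/l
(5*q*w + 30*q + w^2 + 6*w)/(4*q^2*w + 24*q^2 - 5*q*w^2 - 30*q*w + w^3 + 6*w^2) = (5*q + w)/(4*q^2 - 5*q*w + w^2)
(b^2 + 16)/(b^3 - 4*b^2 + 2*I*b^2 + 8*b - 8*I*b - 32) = (b - 4*I)/(b^2 - 2*b*(2 + I) + 8*I)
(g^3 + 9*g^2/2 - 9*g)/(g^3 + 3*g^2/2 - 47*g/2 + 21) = g*(2*g - 3)/(2*g^2 - 9*g + 7)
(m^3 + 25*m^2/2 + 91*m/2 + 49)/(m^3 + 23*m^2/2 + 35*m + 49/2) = (m + 2)/(m + 1)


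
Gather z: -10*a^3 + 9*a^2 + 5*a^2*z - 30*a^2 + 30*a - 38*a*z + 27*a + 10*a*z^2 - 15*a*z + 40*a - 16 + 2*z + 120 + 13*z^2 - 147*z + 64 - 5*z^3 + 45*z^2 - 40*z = -10*a^3 - 21*a^2 + 97*a - 5*z^3 + z^2*(10*a + 58) + z*(5*a^2 - 53*a - 185) + 168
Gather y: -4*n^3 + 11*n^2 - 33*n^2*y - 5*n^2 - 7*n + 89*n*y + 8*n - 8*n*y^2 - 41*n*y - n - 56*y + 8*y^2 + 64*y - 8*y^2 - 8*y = -4*n^3 + 6*n^2 - 8*n*y^2 + y*(-33*n^2 + 48*n)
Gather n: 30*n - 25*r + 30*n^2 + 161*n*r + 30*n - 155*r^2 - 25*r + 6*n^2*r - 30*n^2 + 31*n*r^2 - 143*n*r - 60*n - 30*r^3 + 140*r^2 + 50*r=6*n^2*r + n*(31*r^2 + 18*r) - 30*r^3 - 15*r^2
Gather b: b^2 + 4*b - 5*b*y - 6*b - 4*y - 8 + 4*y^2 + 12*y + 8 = b^2 + b*(-5*y - 2) + 4*y^2 + 8*y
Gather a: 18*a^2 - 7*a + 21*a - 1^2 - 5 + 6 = 18*a^2 + 14*a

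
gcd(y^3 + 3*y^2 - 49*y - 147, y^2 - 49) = y^2 - 49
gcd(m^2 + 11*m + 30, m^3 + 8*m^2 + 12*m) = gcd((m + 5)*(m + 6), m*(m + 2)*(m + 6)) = m + 6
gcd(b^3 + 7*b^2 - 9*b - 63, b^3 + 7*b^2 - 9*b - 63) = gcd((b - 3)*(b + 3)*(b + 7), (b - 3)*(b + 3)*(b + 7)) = b^3 + 7*b^2 - 9*b - 63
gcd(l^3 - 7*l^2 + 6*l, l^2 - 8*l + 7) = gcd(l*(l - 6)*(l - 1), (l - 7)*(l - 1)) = l - 1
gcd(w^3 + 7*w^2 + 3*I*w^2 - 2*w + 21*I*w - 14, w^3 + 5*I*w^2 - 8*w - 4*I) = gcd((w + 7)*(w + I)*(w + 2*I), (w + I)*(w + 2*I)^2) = w^2 + 3*I*w - 2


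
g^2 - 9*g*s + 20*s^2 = (g - 5*s)*(g - 4*s)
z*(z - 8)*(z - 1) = z^3 - 9*z^2 + 8*z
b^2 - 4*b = b*(b - 4)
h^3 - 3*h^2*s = h^2*(h - 3*s)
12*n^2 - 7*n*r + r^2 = (-4*n + r)*(-3*n + r)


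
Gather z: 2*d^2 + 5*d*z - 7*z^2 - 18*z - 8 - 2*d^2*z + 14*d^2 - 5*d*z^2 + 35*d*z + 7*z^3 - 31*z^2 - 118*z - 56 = 16*d^2 + 7*z^3 + z^2*(-5*d - 38) + z*(-2*d^2 + 40*d - 136) - 64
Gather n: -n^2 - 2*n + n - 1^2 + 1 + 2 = -n^2 - n + 2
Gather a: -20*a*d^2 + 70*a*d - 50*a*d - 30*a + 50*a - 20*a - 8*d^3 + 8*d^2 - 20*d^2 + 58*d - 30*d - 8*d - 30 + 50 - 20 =a*(-20*d^2 + 20*d) - 8*d^3 - 12*d^2 + 20*d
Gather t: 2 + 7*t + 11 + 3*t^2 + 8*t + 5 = 3*t^2 + 15*t + 18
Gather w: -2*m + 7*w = -2*m + 7*w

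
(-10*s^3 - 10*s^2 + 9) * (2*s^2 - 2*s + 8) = -20*s^5 - 60*s^3 - 62*s^2 - 18*s + 72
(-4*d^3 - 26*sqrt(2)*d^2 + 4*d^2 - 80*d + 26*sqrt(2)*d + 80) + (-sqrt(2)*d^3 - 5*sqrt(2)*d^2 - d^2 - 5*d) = -4*d^3 - sqrt(2)*d^3 - 31*sqrt(2)*d^2 + 3*d^2 - 85*d + 26*sqrt(2)*d + 80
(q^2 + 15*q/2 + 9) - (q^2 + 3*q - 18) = 9*q/2 + 27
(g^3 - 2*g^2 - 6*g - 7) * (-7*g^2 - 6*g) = -7*g^5 + 8*g^4 + 54*g^3 + 85*g^2 + 42*g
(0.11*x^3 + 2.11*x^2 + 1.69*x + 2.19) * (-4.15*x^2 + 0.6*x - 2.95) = -0.4565*x^5 - 8.6905*x^4 - 6.072*x^3 - 14.299*x^2 - 3.6715*x - 6.4605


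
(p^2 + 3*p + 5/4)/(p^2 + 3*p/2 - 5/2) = (p + 1/2)/(p - 1)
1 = 1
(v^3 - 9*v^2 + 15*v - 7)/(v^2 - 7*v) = v - 2 + 1/v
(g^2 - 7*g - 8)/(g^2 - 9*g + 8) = (g + 1)/(g - 1)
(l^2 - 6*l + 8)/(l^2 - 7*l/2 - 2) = 2*(l - 2)/(2*l + 1)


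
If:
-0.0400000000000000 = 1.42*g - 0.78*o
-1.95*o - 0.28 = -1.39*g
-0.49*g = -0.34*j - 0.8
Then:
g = -0.18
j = -2.61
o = -0.27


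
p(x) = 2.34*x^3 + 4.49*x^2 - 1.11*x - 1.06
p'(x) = 7.02*x^2 + 8.98*x - 1.11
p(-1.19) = 2.68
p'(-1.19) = -1.86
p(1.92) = 29.92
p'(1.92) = 42.01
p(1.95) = 31.20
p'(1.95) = 43.09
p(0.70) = 1.17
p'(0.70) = 8.62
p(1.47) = 14.44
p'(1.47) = 27.26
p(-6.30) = -400.97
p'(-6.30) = 220.94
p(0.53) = -0.04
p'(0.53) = 5.62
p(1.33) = 10.91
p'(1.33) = 23.25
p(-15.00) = -6871.66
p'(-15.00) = 1443.69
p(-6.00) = -338.20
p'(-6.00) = 197.73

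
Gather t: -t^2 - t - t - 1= -t^2 - 2*t - 1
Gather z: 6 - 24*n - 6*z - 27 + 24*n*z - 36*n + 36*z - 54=-60*n + z*(24*n + 30) - 75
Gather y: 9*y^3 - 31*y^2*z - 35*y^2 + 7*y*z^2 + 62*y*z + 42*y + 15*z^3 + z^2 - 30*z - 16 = 9*y^3 + y^2*(-31*z - 35) + y*(7*z^2 + 62*z + 42) + 15*z^3 + z^2 - 30*z - 16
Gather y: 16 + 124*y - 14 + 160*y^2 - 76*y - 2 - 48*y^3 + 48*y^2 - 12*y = -48*y^3 + 208*y^2 + 36*y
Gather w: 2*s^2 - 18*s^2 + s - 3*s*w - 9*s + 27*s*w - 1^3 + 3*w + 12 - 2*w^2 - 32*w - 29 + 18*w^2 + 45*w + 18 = -16*s^2 - 8*s + 16*w^2 + w*(24*s + 16)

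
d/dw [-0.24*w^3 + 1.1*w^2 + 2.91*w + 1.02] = -0.72*w^2 + 2.2*w + 2.91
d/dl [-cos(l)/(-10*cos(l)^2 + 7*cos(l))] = 10*sin(l)/(10*cos(l) - 7)^2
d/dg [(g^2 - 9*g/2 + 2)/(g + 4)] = (g^2 + 8*g - 20)/(g^2 + 8*g + 16)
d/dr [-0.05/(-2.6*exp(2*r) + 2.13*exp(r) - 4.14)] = (0.1065 - 0.26*exp(r))*exp(r)/(2.6*exp(2*r) - 2.13*exp(r) + 4.14)^2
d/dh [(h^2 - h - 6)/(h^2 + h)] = 2*(h^2 + 6*h + 3)/(h^2*(h^2 + 2*h + 1))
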